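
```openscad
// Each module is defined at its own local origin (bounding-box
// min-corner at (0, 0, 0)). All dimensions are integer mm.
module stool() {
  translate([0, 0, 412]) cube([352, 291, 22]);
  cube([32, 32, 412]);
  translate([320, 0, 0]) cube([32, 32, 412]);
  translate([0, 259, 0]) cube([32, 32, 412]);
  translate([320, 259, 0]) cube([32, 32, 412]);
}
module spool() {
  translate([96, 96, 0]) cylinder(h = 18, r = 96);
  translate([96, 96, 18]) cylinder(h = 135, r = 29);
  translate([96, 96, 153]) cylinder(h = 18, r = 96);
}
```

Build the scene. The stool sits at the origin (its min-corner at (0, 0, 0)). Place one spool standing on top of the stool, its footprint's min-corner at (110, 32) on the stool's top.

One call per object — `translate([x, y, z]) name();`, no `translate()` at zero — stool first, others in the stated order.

stool();
translate([110, 32, 434]) spool();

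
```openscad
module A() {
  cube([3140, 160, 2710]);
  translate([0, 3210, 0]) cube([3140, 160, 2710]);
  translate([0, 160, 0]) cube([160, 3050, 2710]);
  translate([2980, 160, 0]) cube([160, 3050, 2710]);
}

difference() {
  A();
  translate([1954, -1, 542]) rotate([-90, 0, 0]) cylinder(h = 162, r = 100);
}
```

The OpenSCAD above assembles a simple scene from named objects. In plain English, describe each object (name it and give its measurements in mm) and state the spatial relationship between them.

A is the wall frame of a small rectangular building: four walls, each 2710 mm tall and 160 mm thick, enclosing a footprint 3140 mm (x) by 3370 mm (y) outside-to-outside, with no floor or roof. The front and back walls (the −y and +y sides) span the full width; the two side walls fit between them.

The house frame has a circular hole of radius 100 mm through its front wall, centred at (x = 1954, z = 542).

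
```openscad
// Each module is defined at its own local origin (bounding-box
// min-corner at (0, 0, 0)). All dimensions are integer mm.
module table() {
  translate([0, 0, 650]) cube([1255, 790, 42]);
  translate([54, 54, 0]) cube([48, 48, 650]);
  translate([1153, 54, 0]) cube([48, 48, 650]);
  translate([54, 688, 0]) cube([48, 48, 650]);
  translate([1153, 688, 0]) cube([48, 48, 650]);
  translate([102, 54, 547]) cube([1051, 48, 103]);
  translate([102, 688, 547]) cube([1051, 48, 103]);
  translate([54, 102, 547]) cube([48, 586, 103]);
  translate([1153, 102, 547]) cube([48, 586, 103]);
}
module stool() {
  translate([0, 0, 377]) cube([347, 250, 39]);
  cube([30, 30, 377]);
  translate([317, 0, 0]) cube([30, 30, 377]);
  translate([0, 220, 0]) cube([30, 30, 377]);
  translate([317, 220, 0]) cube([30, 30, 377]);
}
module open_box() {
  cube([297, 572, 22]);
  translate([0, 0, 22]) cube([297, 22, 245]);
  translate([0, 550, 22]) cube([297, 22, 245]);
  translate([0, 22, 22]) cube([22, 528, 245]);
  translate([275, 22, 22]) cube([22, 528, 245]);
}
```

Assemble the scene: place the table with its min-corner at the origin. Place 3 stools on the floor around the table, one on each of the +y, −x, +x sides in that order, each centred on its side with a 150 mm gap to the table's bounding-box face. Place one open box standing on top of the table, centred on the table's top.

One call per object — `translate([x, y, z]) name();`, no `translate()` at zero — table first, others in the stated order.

table();
translate([454, 940, 0]) stool();
translate([-497, 270, 0]) stool();
translate([1405, 270, 0]) stool();
translate([479, 109, 692]) open_box();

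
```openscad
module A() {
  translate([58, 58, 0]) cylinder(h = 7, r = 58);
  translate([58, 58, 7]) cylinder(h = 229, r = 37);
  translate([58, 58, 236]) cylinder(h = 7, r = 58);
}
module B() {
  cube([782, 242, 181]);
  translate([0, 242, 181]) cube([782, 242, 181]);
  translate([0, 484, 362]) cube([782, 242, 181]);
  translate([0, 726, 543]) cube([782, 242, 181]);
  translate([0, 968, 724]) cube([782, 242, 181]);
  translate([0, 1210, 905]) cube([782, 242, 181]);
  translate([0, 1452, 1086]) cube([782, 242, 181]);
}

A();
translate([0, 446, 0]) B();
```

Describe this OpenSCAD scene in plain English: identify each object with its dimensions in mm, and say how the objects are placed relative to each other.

A is a spool: two coaxial disc flanges of radius 58 mm and thickness 7 mm, joined by a core cylinder of radius 37 mm and height 229 mm. The lower flange rests on z = 0 and the three cylinders share a vertical axis.

B is a run of 7 identical solid stair steps. Each tread is 782×242 mm and each step block is 181 mm high. Step 1 rests on the floor; step k is offset from step 1 by (k−1)×242 mm in y and (k−1)×181 mm in z.

The staircase is on the floor beside the spool on its +y side.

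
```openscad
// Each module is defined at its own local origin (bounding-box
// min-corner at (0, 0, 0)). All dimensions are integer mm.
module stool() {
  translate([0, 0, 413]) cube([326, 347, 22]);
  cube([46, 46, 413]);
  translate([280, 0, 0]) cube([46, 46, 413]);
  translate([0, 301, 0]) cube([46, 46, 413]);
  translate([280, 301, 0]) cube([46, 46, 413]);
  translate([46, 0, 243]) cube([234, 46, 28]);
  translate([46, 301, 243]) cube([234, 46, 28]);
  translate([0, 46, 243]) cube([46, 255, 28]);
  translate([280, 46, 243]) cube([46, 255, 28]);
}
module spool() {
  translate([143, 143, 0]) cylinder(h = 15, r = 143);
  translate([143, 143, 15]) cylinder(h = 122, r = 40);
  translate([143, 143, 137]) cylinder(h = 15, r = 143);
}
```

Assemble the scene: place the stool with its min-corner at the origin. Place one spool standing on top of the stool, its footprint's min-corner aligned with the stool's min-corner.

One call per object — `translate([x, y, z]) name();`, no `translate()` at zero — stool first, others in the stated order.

stool();
translate([0, 0, 435]) spool();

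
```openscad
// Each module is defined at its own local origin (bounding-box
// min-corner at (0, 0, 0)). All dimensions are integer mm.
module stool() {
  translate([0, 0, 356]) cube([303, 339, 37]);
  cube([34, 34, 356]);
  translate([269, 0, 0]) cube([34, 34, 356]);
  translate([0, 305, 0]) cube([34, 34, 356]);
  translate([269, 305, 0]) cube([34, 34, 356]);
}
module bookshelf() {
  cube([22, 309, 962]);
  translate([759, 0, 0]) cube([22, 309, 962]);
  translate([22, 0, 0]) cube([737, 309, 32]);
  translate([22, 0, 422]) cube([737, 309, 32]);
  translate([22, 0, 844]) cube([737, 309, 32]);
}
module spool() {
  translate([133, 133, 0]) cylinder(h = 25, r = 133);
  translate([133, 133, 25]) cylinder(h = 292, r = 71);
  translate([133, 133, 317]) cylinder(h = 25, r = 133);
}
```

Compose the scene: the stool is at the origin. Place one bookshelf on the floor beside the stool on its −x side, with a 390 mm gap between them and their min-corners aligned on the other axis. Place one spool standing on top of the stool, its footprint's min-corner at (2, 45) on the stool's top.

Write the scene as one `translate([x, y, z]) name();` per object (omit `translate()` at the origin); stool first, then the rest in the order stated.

stool();
translate([-1171, 0, 0]) bookshelf();
translate([2, 45, 393]) spool();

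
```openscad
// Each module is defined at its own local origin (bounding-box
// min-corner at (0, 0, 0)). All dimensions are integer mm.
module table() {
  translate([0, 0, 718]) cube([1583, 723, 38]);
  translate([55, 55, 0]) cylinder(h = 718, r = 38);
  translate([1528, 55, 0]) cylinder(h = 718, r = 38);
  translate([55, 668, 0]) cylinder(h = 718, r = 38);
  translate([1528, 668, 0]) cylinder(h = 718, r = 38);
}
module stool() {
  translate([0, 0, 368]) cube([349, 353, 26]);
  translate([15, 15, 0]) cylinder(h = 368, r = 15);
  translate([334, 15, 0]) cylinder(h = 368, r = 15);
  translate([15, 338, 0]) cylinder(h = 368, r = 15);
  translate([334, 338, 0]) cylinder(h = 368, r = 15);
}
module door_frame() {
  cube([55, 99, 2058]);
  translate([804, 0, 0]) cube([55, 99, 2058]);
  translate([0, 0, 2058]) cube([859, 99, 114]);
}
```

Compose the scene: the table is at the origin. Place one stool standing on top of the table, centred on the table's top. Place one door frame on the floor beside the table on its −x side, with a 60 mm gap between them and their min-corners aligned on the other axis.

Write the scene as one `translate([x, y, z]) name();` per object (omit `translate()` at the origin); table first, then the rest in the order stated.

table();
translate([617, 185, 756]) stool();
translate([-919, 0, 0]) door_frame();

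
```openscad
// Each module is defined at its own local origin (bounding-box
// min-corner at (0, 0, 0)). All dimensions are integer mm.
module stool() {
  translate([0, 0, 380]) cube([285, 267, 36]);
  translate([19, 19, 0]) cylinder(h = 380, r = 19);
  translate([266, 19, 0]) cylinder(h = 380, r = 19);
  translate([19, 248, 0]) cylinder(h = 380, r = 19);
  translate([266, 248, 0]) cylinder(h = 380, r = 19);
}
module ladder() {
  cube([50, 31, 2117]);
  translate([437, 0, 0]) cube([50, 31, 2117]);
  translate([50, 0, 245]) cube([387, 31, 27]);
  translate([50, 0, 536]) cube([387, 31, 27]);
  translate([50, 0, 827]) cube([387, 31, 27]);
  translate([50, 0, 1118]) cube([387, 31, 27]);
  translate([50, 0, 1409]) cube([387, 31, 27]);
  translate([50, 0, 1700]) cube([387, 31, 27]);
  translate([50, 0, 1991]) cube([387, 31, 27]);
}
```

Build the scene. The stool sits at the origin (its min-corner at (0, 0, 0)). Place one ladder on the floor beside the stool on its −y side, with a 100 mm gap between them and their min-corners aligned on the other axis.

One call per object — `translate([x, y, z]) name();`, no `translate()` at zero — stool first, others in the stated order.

stool();
translate([0, -131, 0]) ladder();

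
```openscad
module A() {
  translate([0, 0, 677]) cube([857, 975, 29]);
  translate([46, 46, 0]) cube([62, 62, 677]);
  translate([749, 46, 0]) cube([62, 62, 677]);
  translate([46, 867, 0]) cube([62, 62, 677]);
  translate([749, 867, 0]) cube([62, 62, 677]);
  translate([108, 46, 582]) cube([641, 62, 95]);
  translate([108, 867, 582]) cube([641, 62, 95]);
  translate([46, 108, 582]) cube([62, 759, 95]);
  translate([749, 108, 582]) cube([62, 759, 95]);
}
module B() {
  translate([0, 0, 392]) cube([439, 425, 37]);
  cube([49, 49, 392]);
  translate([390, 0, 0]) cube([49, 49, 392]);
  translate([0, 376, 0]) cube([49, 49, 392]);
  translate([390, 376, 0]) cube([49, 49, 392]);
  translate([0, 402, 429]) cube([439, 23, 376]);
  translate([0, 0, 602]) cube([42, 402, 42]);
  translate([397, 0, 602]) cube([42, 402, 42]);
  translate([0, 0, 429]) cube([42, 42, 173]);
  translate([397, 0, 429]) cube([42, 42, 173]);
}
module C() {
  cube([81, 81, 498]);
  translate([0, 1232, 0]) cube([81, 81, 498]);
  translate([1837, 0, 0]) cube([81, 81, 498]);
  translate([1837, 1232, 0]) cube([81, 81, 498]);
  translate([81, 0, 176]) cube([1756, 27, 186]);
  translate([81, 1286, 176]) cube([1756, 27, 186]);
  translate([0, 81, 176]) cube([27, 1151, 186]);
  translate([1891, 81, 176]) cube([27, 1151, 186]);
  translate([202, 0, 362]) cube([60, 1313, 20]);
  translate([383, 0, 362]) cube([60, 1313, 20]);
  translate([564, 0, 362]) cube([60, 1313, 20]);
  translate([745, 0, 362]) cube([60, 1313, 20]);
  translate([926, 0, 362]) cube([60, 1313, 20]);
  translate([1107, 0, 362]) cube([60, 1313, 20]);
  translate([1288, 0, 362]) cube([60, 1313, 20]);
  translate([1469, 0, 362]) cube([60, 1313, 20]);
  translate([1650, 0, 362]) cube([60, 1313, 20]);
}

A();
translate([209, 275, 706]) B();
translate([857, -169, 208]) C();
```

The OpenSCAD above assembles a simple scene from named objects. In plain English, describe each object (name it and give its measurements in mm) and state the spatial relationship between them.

A is a rectangular dining table. The top is 857×975×29 mm with its upper surface at z = 706 mm. It stands on four 62×62 mm square legs, each inset 46 mm from the nearest pair of top edges, running from the floor to the underside of the top. Four apron rails, 62 mm thick and 95 mm tall, run between adjacent legs with their top edges flush with the underside of the top and their outer faces flush with the legs' outer faces.

B is a chair: 439×425 mm seat, 37 mm thick, top at z = 429 mm, on four 49 mm square corner legs flush with the seat edges. A 23 mm thick backrest slab spans the full seat width, extending 376 mm above the seat top, its back face flush with the seat's +y edge. Two armrests of 42×42 mm section run along each side from the seat's front edge to the front of the backrest, top faces 215 mm above the seat top and outer faces flush with the seat's x-edges; a 42×42 mm post under the front of each armrest stands on the seat at the front corner.

C is a bed frame 1918 mm long (x) by 1313 mm wide (y). Four 81×81 mm corner posts, 498 mm tall, at the corners of the footprint. Four rails of 27 mm thickness and 186 mm height run between adjacent posts with their undersides at z = 176 mm, their outer faces flush with the outside of the frame (the two x-running rails run between the posts' inner faces; the two y-running rails run between the posts' inner faces). 9 slats, each 60 mm wide (x) and 20 mm thick, lie across the top of the two x-running rails, running the full 1313 mm width of the frame in y; the slats are evenly spaced along x between the inner faces of the end posts with equal gaps (rounded down to the nearest mm) at the −x end and between each pair — any rounding remainder accumulates at the +x end.

The chair is on top of the table, centred. The bed frame is beside the table with their tops flush at z = 706.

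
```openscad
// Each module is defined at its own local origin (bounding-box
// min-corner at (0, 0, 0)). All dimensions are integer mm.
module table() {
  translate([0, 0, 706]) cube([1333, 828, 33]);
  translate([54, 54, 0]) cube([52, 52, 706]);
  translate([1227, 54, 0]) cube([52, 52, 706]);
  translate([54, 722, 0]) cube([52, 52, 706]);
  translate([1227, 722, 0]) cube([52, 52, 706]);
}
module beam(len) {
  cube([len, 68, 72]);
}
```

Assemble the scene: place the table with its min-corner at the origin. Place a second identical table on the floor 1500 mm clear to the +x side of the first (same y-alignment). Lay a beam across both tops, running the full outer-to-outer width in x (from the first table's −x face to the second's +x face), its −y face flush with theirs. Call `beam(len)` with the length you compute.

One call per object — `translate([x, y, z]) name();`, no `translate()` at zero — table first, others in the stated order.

table();
translate([2833, 0, 0]) table();
translate([0, 0, 739]) beam(4166);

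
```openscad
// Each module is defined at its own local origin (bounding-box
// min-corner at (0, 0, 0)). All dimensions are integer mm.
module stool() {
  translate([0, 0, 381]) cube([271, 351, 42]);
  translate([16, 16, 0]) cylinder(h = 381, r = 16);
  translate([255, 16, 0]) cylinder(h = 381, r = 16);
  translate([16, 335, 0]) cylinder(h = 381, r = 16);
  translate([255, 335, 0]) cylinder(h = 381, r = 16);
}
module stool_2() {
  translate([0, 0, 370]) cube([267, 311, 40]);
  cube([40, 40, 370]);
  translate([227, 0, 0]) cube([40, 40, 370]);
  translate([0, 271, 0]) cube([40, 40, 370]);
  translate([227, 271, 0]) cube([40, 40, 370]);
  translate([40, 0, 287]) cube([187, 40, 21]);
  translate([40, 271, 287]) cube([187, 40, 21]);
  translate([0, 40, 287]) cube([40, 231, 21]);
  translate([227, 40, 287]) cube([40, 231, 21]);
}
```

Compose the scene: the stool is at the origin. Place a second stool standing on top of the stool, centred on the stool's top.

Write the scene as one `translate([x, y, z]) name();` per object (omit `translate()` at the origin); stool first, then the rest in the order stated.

stool();
translate([2, 20, 423]) stool_2();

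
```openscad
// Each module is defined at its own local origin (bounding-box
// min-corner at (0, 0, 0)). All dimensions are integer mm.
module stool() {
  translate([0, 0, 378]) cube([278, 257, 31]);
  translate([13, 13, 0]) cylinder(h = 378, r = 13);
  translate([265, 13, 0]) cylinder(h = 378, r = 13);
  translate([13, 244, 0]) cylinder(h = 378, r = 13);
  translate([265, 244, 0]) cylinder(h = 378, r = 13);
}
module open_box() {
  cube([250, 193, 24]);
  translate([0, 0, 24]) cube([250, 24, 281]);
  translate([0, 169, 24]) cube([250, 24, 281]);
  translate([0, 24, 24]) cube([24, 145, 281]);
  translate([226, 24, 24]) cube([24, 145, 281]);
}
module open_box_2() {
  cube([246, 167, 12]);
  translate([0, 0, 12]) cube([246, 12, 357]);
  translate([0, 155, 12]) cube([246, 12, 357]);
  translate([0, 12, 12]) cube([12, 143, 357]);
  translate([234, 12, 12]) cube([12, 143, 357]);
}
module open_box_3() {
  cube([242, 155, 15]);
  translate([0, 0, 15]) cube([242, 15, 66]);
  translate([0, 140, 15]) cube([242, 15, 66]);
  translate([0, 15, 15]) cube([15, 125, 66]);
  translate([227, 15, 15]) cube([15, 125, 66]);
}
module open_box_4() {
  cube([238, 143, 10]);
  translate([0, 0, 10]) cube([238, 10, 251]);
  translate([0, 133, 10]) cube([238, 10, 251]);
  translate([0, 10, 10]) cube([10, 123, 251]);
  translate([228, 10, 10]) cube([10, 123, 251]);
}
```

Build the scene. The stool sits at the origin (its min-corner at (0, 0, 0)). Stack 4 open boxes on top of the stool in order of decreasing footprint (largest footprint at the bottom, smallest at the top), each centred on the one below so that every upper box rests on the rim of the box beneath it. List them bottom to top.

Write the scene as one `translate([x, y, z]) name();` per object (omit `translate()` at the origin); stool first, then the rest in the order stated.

stool();
translate([14, 32, 409]) open_box();
translate([16, 45, 714]) open_box_2();
translate([18, 51, 1083]) open_box_3();
translate([20, 57, 1164]) open_box_4();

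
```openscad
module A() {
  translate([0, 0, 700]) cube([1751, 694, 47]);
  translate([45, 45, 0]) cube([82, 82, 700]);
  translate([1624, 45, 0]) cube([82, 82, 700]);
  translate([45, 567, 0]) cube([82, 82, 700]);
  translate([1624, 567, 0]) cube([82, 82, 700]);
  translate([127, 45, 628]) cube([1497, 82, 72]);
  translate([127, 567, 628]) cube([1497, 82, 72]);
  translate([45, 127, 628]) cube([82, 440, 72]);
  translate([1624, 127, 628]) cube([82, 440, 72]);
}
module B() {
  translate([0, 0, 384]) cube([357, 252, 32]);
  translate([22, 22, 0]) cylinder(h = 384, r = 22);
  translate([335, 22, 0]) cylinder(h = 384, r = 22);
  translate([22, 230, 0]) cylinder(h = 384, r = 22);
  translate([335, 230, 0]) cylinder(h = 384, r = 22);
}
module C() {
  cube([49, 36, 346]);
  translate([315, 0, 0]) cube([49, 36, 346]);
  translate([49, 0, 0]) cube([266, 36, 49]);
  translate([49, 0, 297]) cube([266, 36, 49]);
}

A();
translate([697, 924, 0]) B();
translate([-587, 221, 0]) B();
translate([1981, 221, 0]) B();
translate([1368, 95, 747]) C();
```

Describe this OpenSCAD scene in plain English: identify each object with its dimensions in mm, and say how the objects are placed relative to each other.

A is a table with a 1751×694 mm rectangular top, 47 mm thick, top surface at z = 747 mm, supported by four 82×82 mm square legs, each inset 45 mm from the nearest pair of top edges, running from the floor. Four apron rails, 82 mm thick and 72 mm tall, run between adjacent legs with their top edges flush with the underside of the top and their outer faces flush with the legs' outer faces.

B is a four-legged stool. The seat is 357×252 mm, 32 mm thick, top at z = 416 mm. It stands on four round legs, each 44 mm in diameter, from z = 0 to the seat underside, each leg's axis is inset half a diameter from the nearest pair of seat edges (so the leg's bounding box is flush with the corner).

C is a rectangular picture frame lying in the x–z plane (depth along y). The opening is 266 mm wide (x) by 248 mm tall (z), surrounded by a border 49 mm wide on all four sides. The frame is 36 mm deep and is made of two full-height vertical stiles with two horizontal rails fitted between them.

Three stools sit around the table at the +y, −x, +x sides. The picture frame is on top of the table.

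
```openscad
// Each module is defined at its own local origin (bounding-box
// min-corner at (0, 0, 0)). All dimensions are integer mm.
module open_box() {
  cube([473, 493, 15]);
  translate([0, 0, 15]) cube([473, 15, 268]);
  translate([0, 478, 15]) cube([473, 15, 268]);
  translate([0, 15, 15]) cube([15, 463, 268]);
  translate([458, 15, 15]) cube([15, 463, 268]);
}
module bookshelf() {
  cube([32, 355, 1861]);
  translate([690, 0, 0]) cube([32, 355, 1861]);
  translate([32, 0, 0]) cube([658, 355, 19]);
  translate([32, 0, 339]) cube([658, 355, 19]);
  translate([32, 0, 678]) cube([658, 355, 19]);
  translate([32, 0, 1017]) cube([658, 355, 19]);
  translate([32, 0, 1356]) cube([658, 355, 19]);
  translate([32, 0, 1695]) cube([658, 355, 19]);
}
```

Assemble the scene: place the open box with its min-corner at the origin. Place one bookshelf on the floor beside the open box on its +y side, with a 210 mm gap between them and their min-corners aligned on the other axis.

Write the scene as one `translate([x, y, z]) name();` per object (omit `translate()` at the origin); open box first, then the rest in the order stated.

open_box();
translate([0, 703, 0]) bookshelf();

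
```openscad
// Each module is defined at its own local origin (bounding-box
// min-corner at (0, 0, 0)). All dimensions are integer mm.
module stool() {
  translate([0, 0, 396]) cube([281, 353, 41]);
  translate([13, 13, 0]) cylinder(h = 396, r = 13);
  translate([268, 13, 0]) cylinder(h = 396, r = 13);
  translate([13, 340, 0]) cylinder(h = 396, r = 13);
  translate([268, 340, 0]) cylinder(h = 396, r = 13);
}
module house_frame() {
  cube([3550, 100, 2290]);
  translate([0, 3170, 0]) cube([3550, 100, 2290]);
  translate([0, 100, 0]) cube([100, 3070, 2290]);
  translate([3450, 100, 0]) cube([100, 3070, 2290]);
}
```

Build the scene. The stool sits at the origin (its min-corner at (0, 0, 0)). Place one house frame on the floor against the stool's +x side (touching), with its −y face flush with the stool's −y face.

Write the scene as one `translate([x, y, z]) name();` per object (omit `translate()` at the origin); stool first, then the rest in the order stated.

stool();
translate([281, 0, 0]) house_frame();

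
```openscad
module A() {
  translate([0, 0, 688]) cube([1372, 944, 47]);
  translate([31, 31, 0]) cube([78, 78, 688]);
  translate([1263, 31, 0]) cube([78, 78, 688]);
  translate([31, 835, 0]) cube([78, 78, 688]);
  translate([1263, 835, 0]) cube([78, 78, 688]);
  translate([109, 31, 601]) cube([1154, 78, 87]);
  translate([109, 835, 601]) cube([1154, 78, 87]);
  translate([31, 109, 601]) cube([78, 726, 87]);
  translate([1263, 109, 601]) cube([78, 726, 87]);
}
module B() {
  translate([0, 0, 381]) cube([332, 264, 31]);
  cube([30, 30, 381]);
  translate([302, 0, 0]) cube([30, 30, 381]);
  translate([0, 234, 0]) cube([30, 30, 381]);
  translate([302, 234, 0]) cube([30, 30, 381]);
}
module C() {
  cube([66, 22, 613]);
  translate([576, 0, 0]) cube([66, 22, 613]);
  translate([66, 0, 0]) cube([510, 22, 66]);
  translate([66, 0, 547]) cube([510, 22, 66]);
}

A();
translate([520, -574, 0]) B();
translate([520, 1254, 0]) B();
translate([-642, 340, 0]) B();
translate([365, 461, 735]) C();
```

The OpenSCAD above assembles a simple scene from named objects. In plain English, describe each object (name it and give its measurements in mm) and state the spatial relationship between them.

A is a table with a 1372×944 mm rectangular top, 47 mm thick, top surface at z = 735 mm, supported by four 78×78 mm square legs, each inset 31 mm from the nearest pair of top edges, running from the floor. Four apron rails, 78 mm thick and 87 mm tall, run between adjacent legs with their top edges flush with the underside of the top and their outer faces flush with the legs' outer faces.

B is a simple wooden stool: a rectangular seat 332 mm (x) by 264 mm (y), 31 mm thick, top face at z = 412 mm, on four square legs, each 30×30 mm in cross-section. The legs rest on z = 0, each flush with a corner of the seat.

C is a picture frame with a 510×481 mm rectangular opening (x by z) and a uniform 66 mm border on every side. Frame depth is 22 mm along y. It is built from two vertical stiles running the full outside height and two horizontal rails spanning the gap between the stiles.

Three stools sit around the table at the −y, +y, −x sides. The picture frame is on top of the table, centred.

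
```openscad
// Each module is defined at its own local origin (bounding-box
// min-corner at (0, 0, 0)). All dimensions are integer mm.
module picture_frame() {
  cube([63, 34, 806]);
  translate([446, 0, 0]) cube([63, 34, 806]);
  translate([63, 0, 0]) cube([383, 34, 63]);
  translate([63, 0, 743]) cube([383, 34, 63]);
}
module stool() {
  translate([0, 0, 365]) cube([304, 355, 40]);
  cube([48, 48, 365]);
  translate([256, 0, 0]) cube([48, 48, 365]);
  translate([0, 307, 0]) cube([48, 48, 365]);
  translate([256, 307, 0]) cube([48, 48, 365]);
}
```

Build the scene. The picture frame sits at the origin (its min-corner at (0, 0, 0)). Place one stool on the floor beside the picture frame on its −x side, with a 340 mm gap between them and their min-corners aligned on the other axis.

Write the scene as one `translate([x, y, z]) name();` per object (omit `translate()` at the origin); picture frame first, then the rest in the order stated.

picture_frame();
translate([-644, 0, 0]) stool();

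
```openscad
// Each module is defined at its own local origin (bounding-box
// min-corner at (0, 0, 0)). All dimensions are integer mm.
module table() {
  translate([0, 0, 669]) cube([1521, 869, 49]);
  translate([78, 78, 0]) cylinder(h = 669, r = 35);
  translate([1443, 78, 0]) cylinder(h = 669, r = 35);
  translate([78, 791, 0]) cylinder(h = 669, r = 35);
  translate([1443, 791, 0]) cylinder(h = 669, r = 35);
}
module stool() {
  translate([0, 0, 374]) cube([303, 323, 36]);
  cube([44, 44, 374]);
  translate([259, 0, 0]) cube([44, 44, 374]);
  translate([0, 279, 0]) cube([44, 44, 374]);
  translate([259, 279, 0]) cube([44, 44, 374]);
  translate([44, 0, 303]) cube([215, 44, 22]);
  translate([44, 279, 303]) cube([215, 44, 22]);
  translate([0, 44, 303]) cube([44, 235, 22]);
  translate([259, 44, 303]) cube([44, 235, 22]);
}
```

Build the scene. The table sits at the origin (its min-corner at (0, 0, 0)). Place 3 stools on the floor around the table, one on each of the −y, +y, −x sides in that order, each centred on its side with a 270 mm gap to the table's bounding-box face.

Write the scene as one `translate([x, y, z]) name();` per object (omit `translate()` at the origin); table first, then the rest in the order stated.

table();
translate([609, -593, 0]) stool();
translate([609, 1139, 0]) stool();
translate([-573, 273, 0]) stool();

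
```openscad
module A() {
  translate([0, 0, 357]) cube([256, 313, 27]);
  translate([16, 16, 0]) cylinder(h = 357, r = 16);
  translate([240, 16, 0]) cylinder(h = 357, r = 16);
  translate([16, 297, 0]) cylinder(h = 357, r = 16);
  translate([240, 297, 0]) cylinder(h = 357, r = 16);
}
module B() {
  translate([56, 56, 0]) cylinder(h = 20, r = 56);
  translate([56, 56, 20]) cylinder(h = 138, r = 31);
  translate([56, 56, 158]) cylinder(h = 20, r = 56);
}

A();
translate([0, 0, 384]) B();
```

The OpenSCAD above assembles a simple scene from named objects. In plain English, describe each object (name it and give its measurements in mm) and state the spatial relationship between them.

A is a simple wooden stool: a rectangular seat 256 mm (x) by 313 mm (y), 27 mm thick, top face at z = 384 mm, on four round legs, each 32 mm in diameter. The legs rest on z = 0, each leg's axis is inset half a diameter from the nearest pair of seat edges (so the leg's bounding box is flush with the corner).

B is a spool: two coaxial disc flanges of radius 56 mm and thickness 20 mm, joined by a core cylinder of radius 31 mm and height 138 mm. The lower flange rests on z = 0 and the three cylinders share a vertical axis.

The spool is on top of the stool.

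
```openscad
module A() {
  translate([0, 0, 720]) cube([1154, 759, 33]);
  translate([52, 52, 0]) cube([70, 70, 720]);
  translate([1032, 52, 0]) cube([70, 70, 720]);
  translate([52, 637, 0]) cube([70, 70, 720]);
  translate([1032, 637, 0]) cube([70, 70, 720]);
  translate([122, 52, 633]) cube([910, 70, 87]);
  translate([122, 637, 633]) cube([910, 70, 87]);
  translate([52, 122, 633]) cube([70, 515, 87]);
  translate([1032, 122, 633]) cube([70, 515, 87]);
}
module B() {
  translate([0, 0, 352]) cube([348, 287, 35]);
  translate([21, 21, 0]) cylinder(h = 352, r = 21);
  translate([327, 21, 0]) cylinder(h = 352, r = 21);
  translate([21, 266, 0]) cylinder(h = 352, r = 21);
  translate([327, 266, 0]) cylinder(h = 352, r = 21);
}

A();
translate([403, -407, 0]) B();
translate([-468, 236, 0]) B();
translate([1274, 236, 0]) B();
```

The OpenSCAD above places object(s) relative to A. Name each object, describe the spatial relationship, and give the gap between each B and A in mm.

A is a table. B is a stool. Three stools sit around the table at the −y, −x, +x sides. The gap between each stool and the table is 120 mm.

Each stool's nearest face is 120 mm from the table's bounding box.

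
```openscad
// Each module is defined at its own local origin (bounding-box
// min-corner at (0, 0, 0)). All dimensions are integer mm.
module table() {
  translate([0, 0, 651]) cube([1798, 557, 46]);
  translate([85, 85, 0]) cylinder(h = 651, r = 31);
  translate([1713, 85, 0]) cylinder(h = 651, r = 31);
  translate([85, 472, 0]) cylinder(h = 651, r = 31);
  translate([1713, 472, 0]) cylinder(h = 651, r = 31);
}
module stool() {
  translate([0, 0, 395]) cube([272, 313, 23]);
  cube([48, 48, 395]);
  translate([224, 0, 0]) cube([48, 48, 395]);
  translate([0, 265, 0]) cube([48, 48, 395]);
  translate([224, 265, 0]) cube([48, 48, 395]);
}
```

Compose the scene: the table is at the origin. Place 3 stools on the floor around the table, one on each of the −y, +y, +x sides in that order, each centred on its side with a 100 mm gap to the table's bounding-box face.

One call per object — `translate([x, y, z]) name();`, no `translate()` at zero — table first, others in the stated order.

table();
translate([763, -413, 0]) stool();
translate([763, 657, 0]) stool();
translate([1898, 122, 0]) stool();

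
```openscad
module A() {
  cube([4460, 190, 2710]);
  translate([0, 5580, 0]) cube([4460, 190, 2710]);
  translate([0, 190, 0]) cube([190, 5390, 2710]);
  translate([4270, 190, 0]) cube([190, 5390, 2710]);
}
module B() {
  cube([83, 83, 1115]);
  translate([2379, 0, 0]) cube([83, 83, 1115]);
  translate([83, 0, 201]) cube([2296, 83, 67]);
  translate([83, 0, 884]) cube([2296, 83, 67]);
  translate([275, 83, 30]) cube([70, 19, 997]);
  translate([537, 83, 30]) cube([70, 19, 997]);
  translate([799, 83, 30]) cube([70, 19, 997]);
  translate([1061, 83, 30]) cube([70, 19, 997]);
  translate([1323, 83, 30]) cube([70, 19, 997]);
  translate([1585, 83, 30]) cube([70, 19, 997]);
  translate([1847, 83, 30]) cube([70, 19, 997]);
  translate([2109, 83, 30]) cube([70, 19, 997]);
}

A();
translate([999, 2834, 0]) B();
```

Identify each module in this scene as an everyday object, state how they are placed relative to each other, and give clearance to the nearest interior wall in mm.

Clearances: x = 809, y = 2644; minimum 809 mm.

A is a house frame. B is a fence section. The fence section sits inside the house frame, centred. The clearance to the nearest interior wall is 809 mm.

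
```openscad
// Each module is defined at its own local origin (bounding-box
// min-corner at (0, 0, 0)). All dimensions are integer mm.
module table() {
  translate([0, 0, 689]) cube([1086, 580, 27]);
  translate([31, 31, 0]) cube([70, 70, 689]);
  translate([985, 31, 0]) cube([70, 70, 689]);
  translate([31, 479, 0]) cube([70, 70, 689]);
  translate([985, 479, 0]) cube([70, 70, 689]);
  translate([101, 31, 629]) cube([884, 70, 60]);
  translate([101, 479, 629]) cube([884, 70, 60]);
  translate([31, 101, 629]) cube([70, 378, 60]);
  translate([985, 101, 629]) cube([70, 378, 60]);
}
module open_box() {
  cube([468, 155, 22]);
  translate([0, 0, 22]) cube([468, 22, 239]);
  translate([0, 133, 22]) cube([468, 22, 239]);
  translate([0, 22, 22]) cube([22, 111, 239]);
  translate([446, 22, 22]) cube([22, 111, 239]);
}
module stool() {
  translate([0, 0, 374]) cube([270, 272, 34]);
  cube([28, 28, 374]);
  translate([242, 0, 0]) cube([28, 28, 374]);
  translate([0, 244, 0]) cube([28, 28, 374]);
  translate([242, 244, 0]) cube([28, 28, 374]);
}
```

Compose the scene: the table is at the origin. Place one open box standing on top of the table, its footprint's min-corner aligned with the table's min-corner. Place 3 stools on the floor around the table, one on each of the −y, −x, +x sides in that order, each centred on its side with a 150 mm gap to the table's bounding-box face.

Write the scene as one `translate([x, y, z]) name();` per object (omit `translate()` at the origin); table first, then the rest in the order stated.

table();
translate([0, 0, 716]) open_box();
translate([408, -422, 0]) stool();
translate([-420, 154, 0]) stool();
translate([1236, 154, 0]) stool();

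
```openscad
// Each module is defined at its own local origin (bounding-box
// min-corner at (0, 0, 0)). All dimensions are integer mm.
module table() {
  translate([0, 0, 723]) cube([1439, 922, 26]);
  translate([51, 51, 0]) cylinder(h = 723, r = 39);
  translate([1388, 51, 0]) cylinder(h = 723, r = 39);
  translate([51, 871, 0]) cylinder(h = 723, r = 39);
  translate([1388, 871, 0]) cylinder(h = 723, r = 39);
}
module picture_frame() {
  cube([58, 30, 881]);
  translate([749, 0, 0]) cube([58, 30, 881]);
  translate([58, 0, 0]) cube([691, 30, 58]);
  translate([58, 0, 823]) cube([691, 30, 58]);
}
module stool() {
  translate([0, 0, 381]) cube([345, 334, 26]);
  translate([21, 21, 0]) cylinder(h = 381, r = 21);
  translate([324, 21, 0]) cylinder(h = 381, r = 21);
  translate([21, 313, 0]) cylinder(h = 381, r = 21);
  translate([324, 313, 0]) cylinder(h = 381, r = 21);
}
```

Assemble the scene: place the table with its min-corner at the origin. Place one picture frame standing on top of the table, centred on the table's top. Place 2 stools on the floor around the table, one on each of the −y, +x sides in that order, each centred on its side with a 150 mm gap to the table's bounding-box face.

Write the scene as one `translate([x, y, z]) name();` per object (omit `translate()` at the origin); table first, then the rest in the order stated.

table();
translate([316, 446, 749]) picture_frame();
translate([547, -484, 0]) stool();
translate([1589, 294, 0]) stool();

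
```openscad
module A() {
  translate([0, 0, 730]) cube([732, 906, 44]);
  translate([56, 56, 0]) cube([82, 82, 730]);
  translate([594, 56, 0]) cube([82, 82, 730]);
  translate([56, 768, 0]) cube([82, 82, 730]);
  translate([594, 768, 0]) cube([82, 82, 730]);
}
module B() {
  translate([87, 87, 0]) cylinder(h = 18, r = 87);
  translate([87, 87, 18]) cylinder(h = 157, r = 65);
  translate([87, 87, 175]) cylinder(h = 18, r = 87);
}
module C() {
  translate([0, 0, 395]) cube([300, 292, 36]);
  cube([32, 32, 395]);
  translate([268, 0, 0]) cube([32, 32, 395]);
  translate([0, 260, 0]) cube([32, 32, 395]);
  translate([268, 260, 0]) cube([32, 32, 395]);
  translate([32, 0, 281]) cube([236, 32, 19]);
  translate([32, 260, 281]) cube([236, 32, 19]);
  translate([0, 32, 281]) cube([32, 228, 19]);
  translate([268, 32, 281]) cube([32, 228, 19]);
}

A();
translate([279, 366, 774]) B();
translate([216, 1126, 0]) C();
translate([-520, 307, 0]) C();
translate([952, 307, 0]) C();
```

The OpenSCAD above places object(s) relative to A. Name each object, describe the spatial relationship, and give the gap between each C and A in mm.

A is a table. B is a spool. C is a stool. The spool is on top of the table, centred. Three stools sit around the table at the +y, −x, +x sides. The gap between each stool and the table is 220 mm.

Each stool's nearest face is 220 mm from the table's bounding box.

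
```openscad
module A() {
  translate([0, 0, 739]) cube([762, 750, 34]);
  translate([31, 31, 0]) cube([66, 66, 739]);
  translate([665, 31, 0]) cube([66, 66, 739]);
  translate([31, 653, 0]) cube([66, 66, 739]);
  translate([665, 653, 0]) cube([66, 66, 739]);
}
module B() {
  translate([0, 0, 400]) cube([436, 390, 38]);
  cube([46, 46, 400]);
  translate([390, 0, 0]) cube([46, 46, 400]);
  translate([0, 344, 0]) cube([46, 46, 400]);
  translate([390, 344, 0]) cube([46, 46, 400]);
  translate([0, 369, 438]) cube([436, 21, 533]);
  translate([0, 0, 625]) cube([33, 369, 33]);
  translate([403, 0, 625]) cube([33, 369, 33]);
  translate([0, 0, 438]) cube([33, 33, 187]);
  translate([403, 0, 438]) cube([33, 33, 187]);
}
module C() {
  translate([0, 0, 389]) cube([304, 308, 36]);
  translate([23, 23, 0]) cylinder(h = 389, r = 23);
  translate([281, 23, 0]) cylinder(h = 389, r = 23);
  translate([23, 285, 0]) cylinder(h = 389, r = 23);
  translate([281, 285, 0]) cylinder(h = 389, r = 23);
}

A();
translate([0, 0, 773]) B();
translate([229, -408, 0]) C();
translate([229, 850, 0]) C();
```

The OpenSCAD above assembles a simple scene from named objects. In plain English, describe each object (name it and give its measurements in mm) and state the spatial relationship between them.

A is a rectangular dining table. The top is 762×750×34 mm with its upper surface at z = 773 mm. It stands on four 66×66 mm square legs, each inset 31 mm from the nearest pair of top edges, running from the floor to the underside of the top.

B is a chair: 436×390 mm seat, 38 mm thick, top at z = 438 mm, on four 46 mm square corner legs flush with the seat edges. A 21 mm thick backrest slab spans the full seat width, extending 533 mm above the seat top, its back face flush with the seat's +y edge. Two armrests of 33×33 mm section run along each side from the seat's front edge to the front of the backrest, top faces 220 mm above the seat top and outer faces flush with the seat's x-edges; a 33×33 mm post under the front of each armrest stands on the seat at the front corner.

C is a four-legged stool. The seat is 304×308 mm, 36 mm thick, top at z = 425 mm. It stands on four round legs, each 46 mm in diameter, from z = 0 to the seat underside, each leg's axis is inset half a diameter from the nearest pair of seat edges (so the leg's bounding box is flush with the corner).

The chair is on top of the table. Two stools sit around the table at the −y, +y sides.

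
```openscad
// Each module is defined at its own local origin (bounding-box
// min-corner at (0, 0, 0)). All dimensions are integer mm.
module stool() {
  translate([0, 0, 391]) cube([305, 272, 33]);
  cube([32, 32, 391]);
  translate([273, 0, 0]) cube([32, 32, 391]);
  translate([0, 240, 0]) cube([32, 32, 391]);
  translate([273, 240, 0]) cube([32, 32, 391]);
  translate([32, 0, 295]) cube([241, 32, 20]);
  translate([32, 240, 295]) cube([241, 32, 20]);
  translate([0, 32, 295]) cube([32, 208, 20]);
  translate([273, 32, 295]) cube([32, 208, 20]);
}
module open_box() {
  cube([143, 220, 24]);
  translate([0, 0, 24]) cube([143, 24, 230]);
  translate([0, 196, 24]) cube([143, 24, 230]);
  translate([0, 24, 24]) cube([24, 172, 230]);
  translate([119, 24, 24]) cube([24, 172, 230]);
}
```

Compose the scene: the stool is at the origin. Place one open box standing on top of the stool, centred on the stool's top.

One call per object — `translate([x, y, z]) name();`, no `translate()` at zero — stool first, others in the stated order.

stool();
translate([81, 26, 424]) open_box();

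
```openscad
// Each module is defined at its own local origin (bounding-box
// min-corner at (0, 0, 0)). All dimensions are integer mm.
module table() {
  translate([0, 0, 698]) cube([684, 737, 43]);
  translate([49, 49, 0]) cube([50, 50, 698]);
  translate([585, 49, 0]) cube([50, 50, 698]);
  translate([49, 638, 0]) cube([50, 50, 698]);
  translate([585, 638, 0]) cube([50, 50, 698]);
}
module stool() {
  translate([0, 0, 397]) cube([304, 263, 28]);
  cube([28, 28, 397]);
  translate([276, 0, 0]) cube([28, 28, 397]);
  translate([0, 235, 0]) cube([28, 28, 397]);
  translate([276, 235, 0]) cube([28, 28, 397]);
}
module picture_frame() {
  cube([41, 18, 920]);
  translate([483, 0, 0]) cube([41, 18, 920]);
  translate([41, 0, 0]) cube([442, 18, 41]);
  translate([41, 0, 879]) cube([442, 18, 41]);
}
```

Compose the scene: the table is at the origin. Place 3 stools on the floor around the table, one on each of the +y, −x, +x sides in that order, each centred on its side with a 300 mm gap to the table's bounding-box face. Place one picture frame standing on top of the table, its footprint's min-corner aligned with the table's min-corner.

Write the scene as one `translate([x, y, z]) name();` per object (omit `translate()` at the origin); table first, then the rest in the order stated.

table();
translate([190, 1037, 0]) stool();
translate([-604, 237, 0]) stool();
translate([984, 237, 0]) stool();
translate([0, 0, 741]) picture_frame();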